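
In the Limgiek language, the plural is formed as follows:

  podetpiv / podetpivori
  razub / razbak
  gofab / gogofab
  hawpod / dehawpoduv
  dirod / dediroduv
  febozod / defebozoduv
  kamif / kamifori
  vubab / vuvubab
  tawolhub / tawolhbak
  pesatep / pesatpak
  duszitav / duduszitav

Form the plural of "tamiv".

"tamiv" has last vowel 'i'. The stems whose last vowel is 'i' (podetpiv → podetpivori, kamif → kamifori) add -ori.
The other patterns: stems whose last vowel is 'o' add de- … -uv around the stem; stems whose last vowel is 'e' or 'u' delete the last vowel and add -ak; stems whose last vowel is 'a' repeat the first consonant+vowel as a prefix.
So tamiv → tamivori.

tamivori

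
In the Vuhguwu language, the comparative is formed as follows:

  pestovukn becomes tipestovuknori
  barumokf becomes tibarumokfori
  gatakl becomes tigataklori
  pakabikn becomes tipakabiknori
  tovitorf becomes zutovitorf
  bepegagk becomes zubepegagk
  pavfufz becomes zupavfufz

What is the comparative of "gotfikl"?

barumokf and tovitorf both end in -f yet inflect differently (tibarumokfori, zutovitorf), so the final letter is not what conditions the rule; the second-to-last letter is.
"gotfikl" has second-to-last letter 'k'. The stems whose second-to-last letter is 'k' (pestovukn → tipestovuknori, barumokf → tibarumokfori, gatakl → tigataklori) add ti- … -ori around the stem.
So gotfikl → tigotfiklori.

tigotfiklori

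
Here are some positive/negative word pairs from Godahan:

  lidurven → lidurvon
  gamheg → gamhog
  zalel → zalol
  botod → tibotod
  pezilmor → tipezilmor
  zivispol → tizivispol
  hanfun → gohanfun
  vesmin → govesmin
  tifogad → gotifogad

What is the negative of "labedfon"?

"labedfon" has last vowel 'o'. The stems whose last vowel is 'o' (botod → tibotod, pezilmor → tipezilmor, zivispol → tizivispol) add the prefix ti-.
The other patterns: stems whose last vowel is 'e' change the last vowel to 'o'; stems whose last vowel is 'a', 'i' or 'u' add the prefix go-.
So labedfon → tilabedfon.

tilabedfon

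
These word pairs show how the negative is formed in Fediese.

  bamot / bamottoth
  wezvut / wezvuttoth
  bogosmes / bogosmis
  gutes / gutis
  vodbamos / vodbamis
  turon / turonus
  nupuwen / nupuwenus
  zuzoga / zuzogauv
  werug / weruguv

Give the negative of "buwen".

buwenus

bamot and vodbamos both have last vowel 'o' yet inflect differently (bamottoth, vodbamis), so the last vowel is not what conditions the rule; the final letter is.
"buwen" ends in -n. The stems ending in -n (turon → turonus, nupuwen → nupuwenus) add -us.
So buwen → buwenus.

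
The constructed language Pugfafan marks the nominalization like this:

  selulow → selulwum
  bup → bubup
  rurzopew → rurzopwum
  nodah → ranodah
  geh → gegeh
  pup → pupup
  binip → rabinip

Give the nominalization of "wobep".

rawobep

pup and binip both end in -p yet inflect differently (pupup, rabinip), so the final letter is not what conditions the rule; the number of vowels is.
"wobep" has 2 vowels. The stems with 2 vowels (binip → rabinip, nodah → ranodah) add the prefix ra-.
The other patterns: stems with 1 vowel repeat the first consonant+vowel as a prefix; stems with 3 vowels delete the last vowel and add -um.
So wobep → rawobep.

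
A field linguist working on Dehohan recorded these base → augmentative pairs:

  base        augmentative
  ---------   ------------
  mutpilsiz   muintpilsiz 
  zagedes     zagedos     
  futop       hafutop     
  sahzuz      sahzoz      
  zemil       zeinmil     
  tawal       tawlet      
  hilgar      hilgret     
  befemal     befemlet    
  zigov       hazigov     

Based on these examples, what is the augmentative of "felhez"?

felhoz

tawal and zemil both end in -l yet inflect differently (tawlet, zeinmil), so the final letter is not what conditions the rule; the last vowel is.
"felhez" has last vowel 'e'. The one such stem in the data (zagedes → zagedos) changes the last vowel to 'o' (as does sahzuz), so the same rule applies.
The other patterns: stems whose last vowel is 'a' delete the last vowel and add -et; stems whose last vowel is 'i' insert -in- after the first vowel; stems whose last vowel is 'o' add the prefix ha-.
So felhez → felhoz.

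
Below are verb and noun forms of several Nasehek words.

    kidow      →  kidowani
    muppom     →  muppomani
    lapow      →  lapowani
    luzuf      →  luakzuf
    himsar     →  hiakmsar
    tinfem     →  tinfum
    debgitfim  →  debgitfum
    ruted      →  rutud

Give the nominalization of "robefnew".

muppom and tinfem both end in -m yet inflect differently (muppomani, tinfum), so the final letter is not what conditions the rule; the last vowel is.
"robefnew" has last vowel 'e'. The stems whose last vowel is 'e' (tinfem → tinfum, ruted → rutud) change the last vowel to 'u'.
So robefnew → robefnuw.

robefnuw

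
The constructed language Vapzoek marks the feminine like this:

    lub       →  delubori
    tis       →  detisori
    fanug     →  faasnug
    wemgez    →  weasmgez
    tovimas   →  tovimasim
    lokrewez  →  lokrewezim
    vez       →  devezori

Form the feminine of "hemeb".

vez and wemgez both end in -z yet inflect differently (devezori, weasmgez), so the final letter is not what conditions the rule; the number of vowels is.
"hemeb" has 2 vowels. The stems with 2 vowels (wemgez → weasmgez, fanug → faasnug) insert -as- after the first vowel.
So hemeb → heasmeb.

heasmeb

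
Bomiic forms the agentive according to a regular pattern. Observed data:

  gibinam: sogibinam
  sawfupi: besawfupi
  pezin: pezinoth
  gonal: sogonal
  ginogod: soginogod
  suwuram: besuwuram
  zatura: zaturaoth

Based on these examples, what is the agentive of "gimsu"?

sogimsu

gibinam and suwuram both end in -m yet inflect differently (sogibinam, besuwuram), so the final letter is not what conditions the rule; the first letter is.
"gimsu" begins with g-. The stems beginning with g- (gibinam → sogibinam, gonal → sogonal, ginogod → soginogod) add the prefix so-.
So gimsu → sogimsu.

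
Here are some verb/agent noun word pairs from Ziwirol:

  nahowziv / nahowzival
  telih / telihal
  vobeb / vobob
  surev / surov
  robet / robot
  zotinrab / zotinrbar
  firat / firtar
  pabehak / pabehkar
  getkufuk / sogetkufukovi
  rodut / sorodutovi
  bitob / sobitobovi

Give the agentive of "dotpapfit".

dotpapfital

nahowziv and surev both end in -v yet inflect differently (nahowzival, surov), so the final letter is not what conditions the rule; the last vowel is.
"dotpapfit" has last vowel 'i'. The stems whose last vowel is 'i' (nahowziv → nahowzival, telih → telihal) add -al.
The other patterns: stems whose last vowel is 'e' change the last vowel to 'o'; stems whose last vowel is 'a' delete the last vowel and add -ar; stems whose last vowel is 'o' or 'u' add so- … -ovi around the stem.
So dotpapfit → dotpapfital.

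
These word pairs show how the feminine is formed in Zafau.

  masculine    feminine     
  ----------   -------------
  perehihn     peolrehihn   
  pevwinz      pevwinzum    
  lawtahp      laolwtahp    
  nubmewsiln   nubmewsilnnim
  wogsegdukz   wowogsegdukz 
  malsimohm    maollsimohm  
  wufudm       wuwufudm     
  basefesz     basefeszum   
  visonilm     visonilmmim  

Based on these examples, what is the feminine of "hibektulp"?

hibektulppim

visonilm and wufudm both end in -m yet inflect differently (visonilmmim, wuwufudm), so the final letter is not what conditions the rule; the second-to-last letter is.
"hibektulp" has second-to-last letter 'l'. The stems whose second-to-last letter is 'l' (visonilm → visonilmmim, nubmewsiln → nubmewsilnnim) double the final consonant and add -im.
The other patterns: stems whose second-to-last letter is 'd' or 'k' repeat the first consonant+vowel as a prefix; stems whose second-to-last letter is 'h' insert -ol- after the first vowel; stems whose second-to-last letter is 'n' or 's' add -um.
So hibektulp → hibektulppim.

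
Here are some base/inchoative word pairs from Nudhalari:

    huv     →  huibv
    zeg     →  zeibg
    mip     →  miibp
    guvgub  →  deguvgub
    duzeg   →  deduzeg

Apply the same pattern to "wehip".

"wehip" has 2 vowels. The stems with 2 vowels (guvgub → deguvgub, duzeg → deduzeg) add the prefix de-.
The other pattern: stems with 1 vowel insert -ib- after the first vowel.
So wehip → dewehip.

dewehip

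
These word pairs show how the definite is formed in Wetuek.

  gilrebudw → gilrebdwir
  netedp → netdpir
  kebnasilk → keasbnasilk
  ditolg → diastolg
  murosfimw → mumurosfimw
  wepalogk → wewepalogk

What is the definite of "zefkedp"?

gilrebudw and murosfimw both end in -w yet inflect differently (gilrebdwir, mumurosfimw), so the final letter is not what conditions the rule; the second-to-last letter is.
"zefkedp" has second-to-last letter 'd'. The stems whose second-to-last letter is 'd' (gilrebudw → gilrebdwir, netedp → netdpir) delete the last vowel and add -ir.
The other patterns: stems whose second-to-last letter is 'l' insert -as- after the first vowel; stems whose second-to-last letter is 'g' or 'm' repeat the first consonant+vowel as a prefix.
So zefkedp → zefkdpir.

zefkdpir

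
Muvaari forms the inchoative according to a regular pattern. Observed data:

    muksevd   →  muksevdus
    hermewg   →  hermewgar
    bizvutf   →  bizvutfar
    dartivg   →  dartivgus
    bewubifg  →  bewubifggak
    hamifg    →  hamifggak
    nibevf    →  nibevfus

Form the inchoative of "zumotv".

zumotvar

"zumotv" has second-to-last letter 't'. The one such stem in the data (bizvutf → bizvutfar) adds -ar, so the same rule applies.
The other patterns: stems whose second-to-last letter is 'f' double the final consonant and add -ak; stems whose second-to-last letter is 'v' add -us.
So zumotv → zumotvar.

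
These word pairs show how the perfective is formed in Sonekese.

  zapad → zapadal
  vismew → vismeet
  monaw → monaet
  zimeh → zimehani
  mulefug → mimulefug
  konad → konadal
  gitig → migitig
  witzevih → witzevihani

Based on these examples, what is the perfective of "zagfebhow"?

zagfebhoet

zapad and monaw both have last vowel 'a' yet inflect differently (zapadal, monaet), so the last vowel is not what conditions the rule; the final letter is.
"zagfebhow" ends in -w. The stems ending in -w (vismew → vismeet, monaw → monaet) drop the final letter and add -et.
The other patterns: stems ending in -g add the prefix mi-; stems ending in -d add -al; stems ending in -h add -ani.
So zagfebhow → zagfebhoet.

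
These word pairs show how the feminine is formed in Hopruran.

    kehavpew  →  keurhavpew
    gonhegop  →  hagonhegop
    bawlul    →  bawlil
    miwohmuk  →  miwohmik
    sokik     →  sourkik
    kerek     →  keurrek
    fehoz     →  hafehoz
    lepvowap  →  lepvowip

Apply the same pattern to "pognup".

gonhegop and lepvowap both end in -p yet inflect differently (hagonhegop, lepvowip), so the final letter is not what conditions the rule; the last vowel is.
"pognup" has last vowel 'u'. The stems whose last vowel is 'u' (miwohmuk → miwohmik, bawlul → bawlil) change the last vowel to 'i'.
The other patterns: stems whose last vowel is 'e' or 'i' insert -ur- after the first vowel; stems whose last vowel is 'o' add the prefix ha-.
So pognup → pognip.

pognip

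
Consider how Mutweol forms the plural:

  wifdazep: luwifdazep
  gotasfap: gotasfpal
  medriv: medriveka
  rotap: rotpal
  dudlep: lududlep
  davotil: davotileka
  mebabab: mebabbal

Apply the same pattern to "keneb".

lukeneb

"keneb" has last vowel 'e'. The stems whose last vowel is 'e' (dudlep → lududlep, wifdazep → luwifdazep) add the prefix lu-.
The other patterns: stems whose last vowel is 'i' add -eka; stems whose last vowel is 'a' delete the last vowel and add -al.
So keneb → lukeneb.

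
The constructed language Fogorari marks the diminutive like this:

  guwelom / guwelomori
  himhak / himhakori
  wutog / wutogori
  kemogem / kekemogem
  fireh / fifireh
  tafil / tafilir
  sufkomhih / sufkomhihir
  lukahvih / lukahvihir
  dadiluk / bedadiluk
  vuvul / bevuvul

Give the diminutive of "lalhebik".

guwelom and kemogem both end in -m yet inflect differently (guwelomori, kekemogem), so the final letter is not what conditions the rule; the last vowel is.
"lalhebik" has last vowel 'i'. The stems whose last vowel is 'i' (tafil → tafilir, sufkomhih → sufkomhihir, lukahvih → lukahvihir) add -ir.
The other patterns: stems whose last vowel is 'a' or 'o' add -ori; stems whose last vowel is 'e' repeat the first consonant+vowel as a prefix; stems whose last vowel is 'u' add the prefix be-.
So lalhebik → lalhebikir.

lalhebikir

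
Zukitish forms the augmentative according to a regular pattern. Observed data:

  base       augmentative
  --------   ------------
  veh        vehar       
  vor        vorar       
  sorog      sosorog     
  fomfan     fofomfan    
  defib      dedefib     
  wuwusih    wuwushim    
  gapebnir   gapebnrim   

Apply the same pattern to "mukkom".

veh and wuwusih both end in -h yet inflect differently (vehar, wuwushim), so the final letter is not what conditions the rule; the number of vowels is.
"mukkom" has 2 vowels. The stems with 2 vowels (sorog → sosorog, fomfan → fofomfan, defib → dedefib) repeat the first consonant+vowel as a prefix.
The other patterns: stems with 1 vowel add -ar; stems with 3 vowels delete the last vowel and add -im.
So mukkom → mumukkom.

mumukkom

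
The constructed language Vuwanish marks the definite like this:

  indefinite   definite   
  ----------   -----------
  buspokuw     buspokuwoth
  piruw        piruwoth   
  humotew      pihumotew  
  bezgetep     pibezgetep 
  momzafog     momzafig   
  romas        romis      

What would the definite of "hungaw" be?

buspokuw and humotew both end in -w yet inflect differently (buspokuwoth, pihumotew), so the final letter is not what conditions the rule; the last vowel is.
"hungaw" has last vowel 'a'. The one such stem in the data (romas → romis) changes the last vowel to 'i' (as does momzafog), so the same rule applies.
So hungaw → hungiw.

hungiw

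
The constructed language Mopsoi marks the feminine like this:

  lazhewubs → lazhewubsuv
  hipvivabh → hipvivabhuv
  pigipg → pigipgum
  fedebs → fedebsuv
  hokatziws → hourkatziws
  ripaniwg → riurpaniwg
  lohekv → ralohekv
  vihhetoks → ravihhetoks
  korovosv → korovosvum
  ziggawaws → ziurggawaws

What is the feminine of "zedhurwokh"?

razedhurwokh

hokatziws and fedebs both end in -s yet inflect differently (hourkatziws, fedebsuv), so the final letter is not what conditions the rule; the second-to-last letter is.
"zedhurwokh" has second-to-last letter 'k'. The stems whose second-to-last letter is 'k' (lohekv → ralohekv, vihhetoks → ravihhetoks) add the prefix ra-.
The other patterns: stems whose second-to-last letter is 'w' insert -ur- after the first vowel; stems whose second-to-last letter is 'b' add -uv; stems whose second-to-last letter is 'p' or 's' add -um.
So zedhurwokh → razedhurwokh.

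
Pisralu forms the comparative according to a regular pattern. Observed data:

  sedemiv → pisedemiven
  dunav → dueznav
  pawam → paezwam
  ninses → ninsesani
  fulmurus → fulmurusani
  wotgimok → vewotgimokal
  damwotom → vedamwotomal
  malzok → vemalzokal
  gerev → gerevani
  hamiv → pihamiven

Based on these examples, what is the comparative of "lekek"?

lekekani

"lekek" has last vowel 'e'. The stems whose last vowel is 'e' (ninses → ninsesani, gerev → gerevani) add -ani.
The other patterns: stems whose last vowel is 'o' add ve- … -al around the stem; stems whose last vowel is 'i' add pi- … -en around the stem; stems whose last vowel is 'a' insert -ez- after the first vowel.
So lekek → lekekani.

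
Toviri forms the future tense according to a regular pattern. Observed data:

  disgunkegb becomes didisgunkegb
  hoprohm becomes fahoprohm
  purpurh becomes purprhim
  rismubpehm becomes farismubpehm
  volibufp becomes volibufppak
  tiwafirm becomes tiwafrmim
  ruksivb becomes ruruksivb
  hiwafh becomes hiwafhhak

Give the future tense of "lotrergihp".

hiwafh and purpurh both end in -h yet inflect differently (hiwafhhak, purprhim), so the final letter is not what conditions the rule; the second-to-last letter is.
"lotrergihp" has second-to-last letter 'h'. The stems whose second-to-last letter is 'h' (hoprohm → fahoprohm, rismubpehm → farismubpehm) add the prefix fa-.
The other patterns: stems whose second-to-last letter is 'f' double the final consonant and add -ak; stems whose second-to-last letter is 'r' delete the last vowel and add -im; stems whose second-to-last letter is 'g' or 'v' repeat the first consonant+vowel as a prefix.
So lotrergihp → falotrergihp.

falotrergihp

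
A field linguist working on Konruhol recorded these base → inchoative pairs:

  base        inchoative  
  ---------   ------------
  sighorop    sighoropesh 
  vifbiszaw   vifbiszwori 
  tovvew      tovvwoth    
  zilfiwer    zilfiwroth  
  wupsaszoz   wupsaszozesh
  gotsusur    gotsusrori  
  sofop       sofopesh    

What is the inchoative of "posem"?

posmoth

tovvew and vifbiszaw both end in -w yet inflect differently (tovvwoth, vifbiszwori), so the final letter is not what conditions the rule; the last vowel is.
"posem" has last vowel 'e'. The stems whose last vowel is 'e' (tovvew → tovvwoth, zilfiwer → zilfiwroth) delete the last vowel and add -oth.
So posem → posmoth.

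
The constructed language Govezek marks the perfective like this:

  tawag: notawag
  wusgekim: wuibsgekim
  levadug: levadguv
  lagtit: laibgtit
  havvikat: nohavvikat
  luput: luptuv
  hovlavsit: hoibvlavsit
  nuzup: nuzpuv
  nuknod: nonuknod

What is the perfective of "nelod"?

luput and hovlavsit both end in -t yet inflect differently (luptuv, hoibvlavsit), so the final letter is not what conditions the rule; the last vowel is.
"nelod" has last vowel 'o'. The one such stem in the data (nuknod → nonuknod) adds the prefix no-, so the same rule applies.
So nelod → nonelod.

nonelod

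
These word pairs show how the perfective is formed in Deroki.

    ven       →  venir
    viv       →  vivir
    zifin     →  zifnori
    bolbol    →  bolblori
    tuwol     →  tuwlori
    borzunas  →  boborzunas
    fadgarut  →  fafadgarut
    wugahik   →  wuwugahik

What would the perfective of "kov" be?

kovir

ven and zifin both end in -n yet inflect differently (venir, zifnori), so the final letter is not what conditions the rule; the number of vowels is.
"kov" has 1 vowel. The stems with 1 vowel (ven → venir, viv → vivir) add -ir.
The other patterns: stems with 2 vowels delete the last vowel and add -ori; stems with 3 vowels repeat the first consonant+vowel as a prefix.
So kov → kovir.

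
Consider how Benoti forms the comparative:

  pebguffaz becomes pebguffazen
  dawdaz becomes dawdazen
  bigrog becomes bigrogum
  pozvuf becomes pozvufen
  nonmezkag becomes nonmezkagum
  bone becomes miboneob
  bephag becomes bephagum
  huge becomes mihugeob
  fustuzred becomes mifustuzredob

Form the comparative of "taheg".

tahegum

"taheg" ends in -g. The stems ending in -g (bigrog → bigrogum, nonmezkag → nonmezkagum, bephag → bephagum) add -um.
The other patterns: stems ending in -d or -e add mi- … -ob around the stem; stems ending in -f or -z add -en.
So taheg → tahegum.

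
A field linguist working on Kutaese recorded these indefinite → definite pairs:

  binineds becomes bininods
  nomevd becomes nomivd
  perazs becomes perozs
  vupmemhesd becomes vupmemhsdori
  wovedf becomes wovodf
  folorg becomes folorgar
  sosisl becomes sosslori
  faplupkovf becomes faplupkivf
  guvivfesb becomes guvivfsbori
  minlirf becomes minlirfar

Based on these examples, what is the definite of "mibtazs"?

nomevd and vupmemhesd both end in -d yet inflect differently (nomivd, vupmemhsdori), so the final letter is not what conditions the rule; the second-to-last letter is.
"mibtazs" has second-to-last letter 'z'. The one such stem in the data (perazs → perozs) changes the last vowel to 'o' (as do wovedf, binineds), so the same rule applies.
So mibtazs → mibtozs.

mibtozs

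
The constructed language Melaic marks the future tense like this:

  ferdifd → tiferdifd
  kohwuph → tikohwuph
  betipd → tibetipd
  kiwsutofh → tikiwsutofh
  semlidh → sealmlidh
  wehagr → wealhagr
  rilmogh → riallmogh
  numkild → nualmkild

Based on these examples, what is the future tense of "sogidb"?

"sogidb" has second-to-last letter 'd'. The one such stem in the data (semlidh → sealmlidh) inserts -al- after the first vowel (as do wehagr, rilmogh), so the same rule applies.
The other pattern: stems whose second-to-last letter is 'f' or 'p' add the prefix ti-.
So sogidb → soalgidb.

soalgidb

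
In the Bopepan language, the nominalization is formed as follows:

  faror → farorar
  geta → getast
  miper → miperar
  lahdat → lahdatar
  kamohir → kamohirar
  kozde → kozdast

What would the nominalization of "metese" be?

lahdat and geta both have last vowel 'a' yet inflect differently (lahdatar, getast), so the last vowel is not what conditions the rule; whether the stem ends in a vowel or a consonant is.
"metese" ends in a vowel. The stems ending in a vowel (geta → getast, kozde → kozdast) drop the final letter and add -ast.
So metese → metesast.

metesast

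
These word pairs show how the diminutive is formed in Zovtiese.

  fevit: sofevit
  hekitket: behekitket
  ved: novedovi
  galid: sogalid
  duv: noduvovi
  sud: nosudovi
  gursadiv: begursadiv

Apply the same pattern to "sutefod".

ved and galid both end in -d yet inflect differently (novedovi, sogalid), so the final letter is not what conditions the rule; the number of vowels is.
"sutefod" has 3 vowels. The stems with 3 vowels (gursadiv → begursadiv, hekitket → behekitket) add the prefix be-.
So sutefod → besutefod.

besutefod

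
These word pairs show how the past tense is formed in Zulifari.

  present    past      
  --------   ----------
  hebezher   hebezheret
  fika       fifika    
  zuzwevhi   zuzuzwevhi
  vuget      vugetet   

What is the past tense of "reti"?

fika and vuget both have 2 vowels yet inflect differently (fifika, vugetet), so the number of vowels is not what conditions the rule; whether the stem ends in a vowel or a consonant is.
"reti" ends in a vowel. The stems ending in a vowel (zuzwevhi → zuzuzwevhi, fika → fifika) repeat the first consonant+vowel as a prefix.
So reti → rereti.

rereti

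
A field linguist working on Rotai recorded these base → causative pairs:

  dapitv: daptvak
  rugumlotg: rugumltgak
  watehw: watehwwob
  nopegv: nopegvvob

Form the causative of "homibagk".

dapitv and nopegv both end in -v yet inflect differently (daptvak, nopegvvob), so the final letter is not what conditions the rule; the second-to-last letter is.
"homibagk" has second-to-last letter 'g'. The one such stem in the data (nopegv → nopegvvob) doubles the final consonant and adds -ob (as does watehw), so the same rule applies.
The other pattern: stems whose second-to-last letter is 't' delete the last vowel and add -ak.
So homibagk → homibagkkob.

homibagkkob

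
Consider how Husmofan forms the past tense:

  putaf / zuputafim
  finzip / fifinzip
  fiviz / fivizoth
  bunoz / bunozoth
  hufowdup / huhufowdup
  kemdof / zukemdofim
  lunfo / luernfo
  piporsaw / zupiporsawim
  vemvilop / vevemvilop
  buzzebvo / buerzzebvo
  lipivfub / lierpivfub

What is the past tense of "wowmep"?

wowowmep

buzzebvo and bunoz both have last vowel 'o' yet inflect differently (buerzzebvo, bunozoth), so the last vowel is not what conditions the rule; the final letter is.
"wowmep" ends in -p. The stems ending in -p (vemvilop → vevemvilop, hufowdup → huhufowdup, finzip → fifinzip) repeat the first consonant+vowel as a prefix.
The other patterns: stems ending in -b or -o insert -er- after the first vowel; stems ending in -z add -oth; stems ending in -f or -w add zu- … -im around the stem.
So wowmep → wowowmep.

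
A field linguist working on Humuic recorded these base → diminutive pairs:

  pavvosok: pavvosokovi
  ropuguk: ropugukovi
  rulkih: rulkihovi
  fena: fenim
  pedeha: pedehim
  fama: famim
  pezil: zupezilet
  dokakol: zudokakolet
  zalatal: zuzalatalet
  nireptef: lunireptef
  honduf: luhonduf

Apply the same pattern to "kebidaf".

lukebidaf

"kebidaf" ends in -f. The stems ending in -f (nireptef → lunireptef, honduf → luhonduf) add the prefix lu-.
So kebidaf → lukebidaf.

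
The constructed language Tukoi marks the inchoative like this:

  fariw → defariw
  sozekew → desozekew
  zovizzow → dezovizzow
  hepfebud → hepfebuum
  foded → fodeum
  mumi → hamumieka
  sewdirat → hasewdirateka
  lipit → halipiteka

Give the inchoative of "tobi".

hatobieka

sozekew and foded both have last vowel 'e' yet inflect differently (desozekew, fodeum), so the last vowel is not what conditions the rule; the final letter is.
"tobi" ends in -i. The one such stem in the data (mumi → hamumieka) adds ha- … -eka around the stem, so the same rule applies.
So tobi → hatobieka.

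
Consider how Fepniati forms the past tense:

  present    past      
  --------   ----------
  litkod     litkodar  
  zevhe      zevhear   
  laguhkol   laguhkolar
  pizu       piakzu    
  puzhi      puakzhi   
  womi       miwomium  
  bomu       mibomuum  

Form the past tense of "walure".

miwalureum

"walure" begins with w-. The one such stem in the data (womi → miwomium) adds mi- … -um around the stem, so the same rule applies.
So walure → miwalureum.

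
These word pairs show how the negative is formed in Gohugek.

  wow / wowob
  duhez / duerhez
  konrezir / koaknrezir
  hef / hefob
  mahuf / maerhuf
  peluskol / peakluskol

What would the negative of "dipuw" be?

dierpuw

hef and mahuf both end in -f yet inflect differently (hefob, maerhuf), so the final letter is not what conditions the rule; the number of vowels is.
"dipuw" has 2 vowels. The stems with 2 vowels (mahuf → maerhuf, duhez → duerhez) insert -er- after the first vowel.
So dipuw → dierpuw.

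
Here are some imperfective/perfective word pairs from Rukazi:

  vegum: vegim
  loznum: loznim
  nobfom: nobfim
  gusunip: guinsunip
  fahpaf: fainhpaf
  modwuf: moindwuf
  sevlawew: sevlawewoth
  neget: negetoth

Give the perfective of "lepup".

leinpup

vegum and modwuf both have last vowel 'u' yet inflect differently (vegim, moindwuf), so the last vowel is not what conditions the rule; the final letter is.
"lepup" ends in -p. The one such stem in the data (gusunip → guinsunip) inserts -in- after the first vowel (as do fahpaf, modwuf), so the same rule applies.
So lepup → leinpup.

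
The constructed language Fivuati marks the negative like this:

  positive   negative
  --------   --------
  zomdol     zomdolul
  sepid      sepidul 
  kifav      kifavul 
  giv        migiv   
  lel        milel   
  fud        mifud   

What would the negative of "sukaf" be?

kifav and giv both end in -v yet inflect differently (kifavul, migiv), so the final letter is not what conditions the rule; the number of vowels is.
"sukaf" has 2 vowels. The stems with 2 vowels (zomdol → zomdolul, sepid → sepidul, kifav → kifavul) add -ul.
The other pattern: stems with 1 vowel add the prefix mi-.
So sukaf → sukaful.

sukaful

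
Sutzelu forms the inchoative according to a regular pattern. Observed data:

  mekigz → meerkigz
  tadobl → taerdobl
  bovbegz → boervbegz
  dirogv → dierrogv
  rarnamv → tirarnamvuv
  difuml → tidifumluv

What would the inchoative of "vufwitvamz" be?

"vufwitvamz" has second-to-last letter 'm'. The stems whose second-to-last letter is 'm' (difuml → tidifumluv, rarnamv → tirarnamvuv) add ti- … -uv around the stem.
So vufwitvamz → tivufwitvamzuv.

tivufwitvamzuv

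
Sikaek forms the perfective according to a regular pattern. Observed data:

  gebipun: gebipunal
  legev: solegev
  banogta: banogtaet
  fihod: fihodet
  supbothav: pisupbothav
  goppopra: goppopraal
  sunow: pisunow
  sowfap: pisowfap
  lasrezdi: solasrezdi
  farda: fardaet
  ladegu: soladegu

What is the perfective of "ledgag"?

supbothav and legev both end in -v yet inflect differently (pisupbothav, solegev), so the final letter is not what conditions the rule; the first letter is.
"ledgag" begins with l-. The stems beginning with l- (legev → solegev, lasrezdi → solasrezdi, ladegu → soladegu) add the prefix so-.
So ledgag → soledgag.

soledgag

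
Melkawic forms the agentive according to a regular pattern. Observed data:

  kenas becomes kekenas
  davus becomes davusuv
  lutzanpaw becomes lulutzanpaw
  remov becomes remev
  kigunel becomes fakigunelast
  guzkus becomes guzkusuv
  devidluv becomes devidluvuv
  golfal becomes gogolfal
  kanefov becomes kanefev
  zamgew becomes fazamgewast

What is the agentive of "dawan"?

dadawan

kenas and davus both end in -s yet inflect differently (kekenas, davusuv), so the final letter is not what conditions the rule; the last vowel is.
"dawan" has last vowel 'a'. The stems whose last vowel is 'a' (golfal → gogolfal, kenas → kekenas, lutzanpaw → lulutzanpaw) repeat the first consonant+vowel as a prefix.
The other patterns: stems whose last vowel is 'o' change the last vowel to 'e'; stems whose last vowel is 'u' add -uv; stems whose last vowel is 'e' add fa- … -ast around the stem.
So dawan → dadawan.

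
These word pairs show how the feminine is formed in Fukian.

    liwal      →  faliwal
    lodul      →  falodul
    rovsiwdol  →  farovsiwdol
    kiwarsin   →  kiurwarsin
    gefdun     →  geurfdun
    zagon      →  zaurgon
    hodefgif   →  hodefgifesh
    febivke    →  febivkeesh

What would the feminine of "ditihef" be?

ditihefesh

lodul and gefdun both have last vowel 'u' yet inflect differently (falodul, geurfdun), so the last vowel is not what conditions the rule; the final letter is.
"ditihef" ends in -f. The one such stem in the data (hodefgif → hodefgifesh) adds -esh, so the same rule applies.
The other patterns: stems ending in -l add the prefix fa-; stems ending in -n insert -ur- after the first vowel.
So ditihef → ditihefesh.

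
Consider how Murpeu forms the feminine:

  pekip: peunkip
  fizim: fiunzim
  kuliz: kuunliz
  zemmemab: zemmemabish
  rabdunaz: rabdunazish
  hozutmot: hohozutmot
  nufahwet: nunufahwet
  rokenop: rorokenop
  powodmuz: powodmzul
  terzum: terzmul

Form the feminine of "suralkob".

"suralkob" has last vowel 'o'. The stems whose last vowel is 'o' (hozutmot → hohozutmot, rokenop → rorokenop) repeat the first consonant+vowel as a prefix.
So suralkob → susuralkob.

susuralkob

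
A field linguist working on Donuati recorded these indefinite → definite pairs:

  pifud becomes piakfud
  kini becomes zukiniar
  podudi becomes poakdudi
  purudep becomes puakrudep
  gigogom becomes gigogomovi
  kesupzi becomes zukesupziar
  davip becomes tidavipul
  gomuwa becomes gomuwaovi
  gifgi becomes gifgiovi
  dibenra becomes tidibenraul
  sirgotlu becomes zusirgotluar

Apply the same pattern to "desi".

"desi" begins with d-. The stems beginning with d- (dibenra → tidibenraul, davip → tidavipul) add ti- … -ul around the stem.
The other patterns: stems beginning with g- add -ovi; stems beginning with p- insert -ak- after the first vowel; stems beginning with k- or s- add zu- … -ar around the stem.
So desi → tidesiul.

tidesiul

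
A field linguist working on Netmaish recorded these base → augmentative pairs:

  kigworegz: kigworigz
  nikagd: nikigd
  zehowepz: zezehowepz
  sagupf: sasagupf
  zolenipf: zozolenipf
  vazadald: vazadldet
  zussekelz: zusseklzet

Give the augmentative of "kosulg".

kigworegz and zehowepz both end in -z yet inflect differently (kigworigz, zezehowepz), so the final letter is not what conditions the rule; the second-to-last letter is.
"kosulg" has second-to-last letter 'l'. The stems whose second-to-last letter is 'l' (vazadald → vazadldet, zussekelz → zusseklzet) delete the last vowel and add -et.
So kosulg → koslget.

koslget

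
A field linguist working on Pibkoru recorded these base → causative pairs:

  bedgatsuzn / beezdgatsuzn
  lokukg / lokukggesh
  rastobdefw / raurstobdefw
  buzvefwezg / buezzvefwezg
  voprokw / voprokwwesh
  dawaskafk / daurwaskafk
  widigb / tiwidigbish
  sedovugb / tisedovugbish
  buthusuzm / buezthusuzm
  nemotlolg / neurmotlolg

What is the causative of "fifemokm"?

buzvefwezg and lokukg both end in -g yet inflect differently (buezzvefwezg, lokukggesh), so the final letter is not what conditions the rule; the second-to-last letter is.
"fifemokm" has second-to-last letter 'k'. The stems whose second-to-last letter is 'k' (lokukg → lokukggesh, voprokw → voprokwwesh) double the final consonant and add -esh.
The other patterns: stems whose second-to-last letter is 'g' add ti- … -ish around the stem; stems whose second-to-last letter is 'z' insert -ez- after the first vowel; stems whose second-to-last letter is 'f' or 'l' insert -ur- after the first vowel.
So fifemokm → fifemokmmesh.

fifemokmmesh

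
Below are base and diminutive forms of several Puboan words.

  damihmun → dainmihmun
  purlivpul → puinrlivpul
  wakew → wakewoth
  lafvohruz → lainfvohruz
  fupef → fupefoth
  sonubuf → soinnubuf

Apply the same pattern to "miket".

"miket" has last vowel 'e'. The stems whose last vowel is 'e' (fupef → fupefoth, wakew → wakewoth) add -oth.
The other pattern: stems whose last vowel is 'u' insert -in- after the first vowel.
So miket → miketoth.

miketoth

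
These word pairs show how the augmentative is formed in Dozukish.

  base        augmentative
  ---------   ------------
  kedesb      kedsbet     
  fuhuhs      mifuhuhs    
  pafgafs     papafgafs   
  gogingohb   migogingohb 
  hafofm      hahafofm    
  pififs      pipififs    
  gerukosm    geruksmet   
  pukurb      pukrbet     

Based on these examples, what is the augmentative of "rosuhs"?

mirosuhs

fuhuhs and pafgafs both end in -s yet inflect differently (mifuhuhs, papafgafs), so the final letter is not what conditions the rule; the second-to-last letter is.
"rosuhs" has second-to-last letter 'h'. The stems whose second-to-last letter is 'h' (gogingohb → migogingohb, fuhuhs → mifuhuhs) add the prefix mi-.
The other patterns: stems whose second-to-last letter is 'f' repeat the first consonant+vowel as a prefix; stems whose second-to-last letter is 'r' or 's' delete the last vowel and add -et.
So rosuhs → mirosuhs.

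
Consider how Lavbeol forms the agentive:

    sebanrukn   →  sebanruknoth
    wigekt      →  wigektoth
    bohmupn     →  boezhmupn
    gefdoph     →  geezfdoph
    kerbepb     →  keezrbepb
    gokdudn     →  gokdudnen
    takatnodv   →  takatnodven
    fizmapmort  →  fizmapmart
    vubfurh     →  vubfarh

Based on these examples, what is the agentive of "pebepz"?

sebanrukn and bohmupn both end in -n yet inflect differently (sebanruknoth, boezhmupn), so the final letter is not what conditions the rule; the second-to-last letter is.
"pebepz" has second-to-last letter 'p'. The stems whose second-to-last letter is 'p' (bohmupn → boezhmupn, gefdoph → geezfdoph, kerbepb → keezrbepb) insert -ez- after the first vowel.
So pebepz → peezbepz.

peezbepz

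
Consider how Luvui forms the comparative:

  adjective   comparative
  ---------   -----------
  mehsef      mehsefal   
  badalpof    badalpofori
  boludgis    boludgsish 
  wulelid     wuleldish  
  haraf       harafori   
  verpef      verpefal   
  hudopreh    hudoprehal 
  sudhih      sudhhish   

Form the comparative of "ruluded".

hudopreh and sudhih both end in -h yet inflect differently (hudoprehal, sudhhish), so the final letter is not what conditions the rule; the last vowel is.
"ruluded" has last vowel 'e'. The stems whose last vowel is 'e' (verpef → verpefal, hudopreh → hudoprehal, mehsef → mehsefal) add -al.
So ruluded → ruludedal.

ruludedal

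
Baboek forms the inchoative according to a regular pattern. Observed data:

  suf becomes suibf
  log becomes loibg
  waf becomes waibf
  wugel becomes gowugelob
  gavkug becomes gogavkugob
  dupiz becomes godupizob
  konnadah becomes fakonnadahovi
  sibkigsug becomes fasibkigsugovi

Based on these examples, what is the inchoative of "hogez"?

"hogez" has 2 vowels. The stems with 2 vowels (wugel → gowugelob, gavkug → gogavkugob, dupiz → godupizob) add go- … -ob around the stem.
So hogez → gohogezob.

gohogezob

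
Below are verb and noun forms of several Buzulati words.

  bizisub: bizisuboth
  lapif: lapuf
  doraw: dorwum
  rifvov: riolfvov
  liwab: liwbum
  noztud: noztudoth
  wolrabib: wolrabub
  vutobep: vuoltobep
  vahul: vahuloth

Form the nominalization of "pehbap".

pehbpum

liwab and bizisub both end in -b yet inflect differently (liwbum, bizisuboth), so the final letter is not what conditions the rule; the last vowel is.
"pehbap" has last vowel 'a'. The stems whose last vowel is 'a' (liwab → liwbum, doraw → dorwum) delete the last vowel and add -um.
The other patterns: stems whose last vowel is 'u' add -oth; stems whose last vowel is 'e' or 'o' insert -ol- after the first vowel; stems whose last vowel is 'i' change the last vowel to 'u'.
So pehbap → pehbpum.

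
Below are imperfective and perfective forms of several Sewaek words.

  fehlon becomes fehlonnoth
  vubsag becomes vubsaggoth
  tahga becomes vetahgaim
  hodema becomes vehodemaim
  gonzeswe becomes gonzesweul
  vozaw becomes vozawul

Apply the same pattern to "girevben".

girevbennoth

"girevben" ends in -n. The one such stem in the data (fehlon → fehlonnoth) doubles the final consonant and adds -oth (as does vubsag), so the same rule applies.
So girevben → girevbennoth.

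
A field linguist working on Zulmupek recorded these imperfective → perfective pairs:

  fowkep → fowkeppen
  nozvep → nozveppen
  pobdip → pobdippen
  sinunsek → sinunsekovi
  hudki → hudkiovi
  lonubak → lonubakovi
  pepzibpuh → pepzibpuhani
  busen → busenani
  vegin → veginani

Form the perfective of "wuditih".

fowkep and sinunsek both have last vowel 'e' yet inflect differently (fowkeppen, sinunsekovi), so the last vowel is not what conditions the rule; the final letter is.
"wuditih" ends in -h. The one such stem in the data (pepzibpuh → pepzibpuhani) adds -ani, so the same rule applies.
The other patterns: stems ending in -p double the final consonant and add -en; stems ending in -i or -k add -ovi.
So wuditih → wuditihani.

wuditihani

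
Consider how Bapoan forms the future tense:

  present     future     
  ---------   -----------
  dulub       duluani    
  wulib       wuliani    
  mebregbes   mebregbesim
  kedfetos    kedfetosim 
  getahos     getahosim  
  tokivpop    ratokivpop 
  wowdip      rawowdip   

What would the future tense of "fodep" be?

kedfetos and tokivpop both have last vowel 'o' yet inflect differently (kedfetosim, ratokivpop), so the last vowel is not what conditions the rule; the final letter is.
"fodep" ends in -p. The stems ending in -p (tokivpop → ratokivpop, wowdip → rawowdip) add the prefix ra-.
So fodep → rafodep.

rafodep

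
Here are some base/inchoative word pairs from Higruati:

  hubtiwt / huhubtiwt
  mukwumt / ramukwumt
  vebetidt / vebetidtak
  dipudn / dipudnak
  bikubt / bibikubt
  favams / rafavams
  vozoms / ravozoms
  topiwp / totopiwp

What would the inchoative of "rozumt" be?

mukwumt and vebetidt both end in -t yet inflect differently (ramukwumt, vebetidtak), so the final letter is not what conditions the rule; the second-to-last letter is.
"rozumt" has second-to-last letter 'm'. The stems whose second-to-last letter is 'm' (mukwumt → ramukwumt, vozoms → ravozoms, favams → rafavams) add the prefix ra-.
So rozumt → rarozumt.

rarozumt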